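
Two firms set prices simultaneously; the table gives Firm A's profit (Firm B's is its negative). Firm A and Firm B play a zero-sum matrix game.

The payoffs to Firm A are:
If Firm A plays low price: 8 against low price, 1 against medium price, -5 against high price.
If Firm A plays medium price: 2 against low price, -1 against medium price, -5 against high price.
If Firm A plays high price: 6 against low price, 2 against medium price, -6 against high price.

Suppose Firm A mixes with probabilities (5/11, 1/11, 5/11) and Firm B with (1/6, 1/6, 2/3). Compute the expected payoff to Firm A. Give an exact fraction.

-7/3

Against (1/6, 1/6, 2/3), each row's expected payoff is low price: -11/6; medium price: -19/6; high price: -8/3.
Taking the (5/11, 1/11, 5/11)-weighted average: (5/11)·(-11/6) + (1/11)·(-19/6) + (5/11)·(-8/3) = -7/3.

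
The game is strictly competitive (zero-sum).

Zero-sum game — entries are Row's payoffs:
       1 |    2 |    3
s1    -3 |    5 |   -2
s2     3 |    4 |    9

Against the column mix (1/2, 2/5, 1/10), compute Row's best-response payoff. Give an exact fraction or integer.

s1: (-3)·(1/2) + (5)·(2/5) + (-2)·(1/10) = 3/10.
s2: (3)·(1/2) + (4)·(2/5) + (9)·(1/10) = 4.
The best pure response is s2 with expected payoff 4.

4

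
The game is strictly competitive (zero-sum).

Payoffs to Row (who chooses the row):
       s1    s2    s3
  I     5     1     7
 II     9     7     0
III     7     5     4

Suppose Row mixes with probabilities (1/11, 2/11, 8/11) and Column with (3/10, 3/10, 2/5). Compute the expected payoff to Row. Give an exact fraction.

Against (3/10, 3/10, 2/5), each row's expected payoff is I: 23/5; II: 24/5; III: 26/5.
Taking the (1/11, 2/11, 8/11)-weighted average: (1/11)·(23/5) + (2/11)·(24/5) + (8/11)·(26/5) = 279/55.

279/55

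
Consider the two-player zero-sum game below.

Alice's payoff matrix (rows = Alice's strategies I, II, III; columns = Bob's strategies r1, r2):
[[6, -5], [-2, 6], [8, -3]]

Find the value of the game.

42/19

Row I is strictly dominated by row III, so Alice never plays it.
The remaining 2×2 game on (II, III) × (r1, r2) has no saddle point. Let Alice play II with probability p; indifference gives −2p + 8(1−p) = 6p − 3(1−p), so p = 11/19.
Similarly Bob's optimal q on r1 is 9/19, and the value is -2·(9/19) + (6)·(10/19) = 42/19.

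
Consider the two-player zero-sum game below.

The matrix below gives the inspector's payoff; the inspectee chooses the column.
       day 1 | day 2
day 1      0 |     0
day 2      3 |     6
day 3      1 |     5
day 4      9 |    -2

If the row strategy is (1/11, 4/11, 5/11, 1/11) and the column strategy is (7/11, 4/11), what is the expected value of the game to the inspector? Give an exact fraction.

370/121

Against (7/11, 4/11), each row's expected payoff is day 1: 0; day 2: 45/11; day 3: 27/11; day 4: 5.
Taking the (1/11, 4/11, 5/11, 1/11)-weighted average: (1/11)·(0) + (4/11)·(45/11) + (5/11)·(27/11) + (1/11)·(5) = 370/121.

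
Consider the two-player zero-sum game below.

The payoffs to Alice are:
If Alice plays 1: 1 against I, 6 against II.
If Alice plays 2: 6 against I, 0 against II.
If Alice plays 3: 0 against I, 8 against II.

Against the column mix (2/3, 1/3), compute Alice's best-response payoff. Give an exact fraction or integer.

4

1: (1)·(2/3) + (6)·(1/3) = 8/3.
2: (6)·(2/3) + (0)·(1/3) = 4.
3: (0)·(2/3) + (8)·(1/3) = 8/3.
The best pure response is 2 with expected payoff 4.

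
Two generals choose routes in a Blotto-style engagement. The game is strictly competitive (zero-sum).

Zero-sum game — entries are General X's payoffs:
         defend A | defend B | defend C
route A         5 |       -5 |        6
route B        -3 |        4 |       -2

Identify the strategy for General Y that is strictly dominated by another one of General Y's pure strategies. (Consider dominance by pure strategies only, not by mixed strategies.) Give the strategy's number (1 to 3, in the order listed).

General Y prefers columns that give General X less. Compare defend C with defend A: 5 < 6, -3 < -2.
So defend A strictly dominates defend C for General Y; defend C is strictly dominated.

3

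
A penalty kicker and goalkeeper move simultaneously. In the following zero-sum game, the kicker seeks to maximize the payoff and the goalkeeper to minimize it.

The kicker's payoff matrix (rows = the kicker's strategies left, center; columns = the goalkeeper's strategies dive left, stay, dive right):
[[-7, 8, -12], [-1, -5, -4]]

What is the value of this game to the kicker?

-92/21

Column dive left is strictly dominated by dive right for the goalkeeper (it gives the kicker more in every row).
The remaining 2×2 game on (left, center) × (stay, dive right) has no saddle point. Let the kicker play left with probability p; indifference gives 8p − 5(1−p) = −12p − 4(1−p), so p = 1/21.
Similarly the goalkeeper's optimal q on stay is 8/21, and the value is 8·(8/21) + (-12)·(13/21) = -92/21.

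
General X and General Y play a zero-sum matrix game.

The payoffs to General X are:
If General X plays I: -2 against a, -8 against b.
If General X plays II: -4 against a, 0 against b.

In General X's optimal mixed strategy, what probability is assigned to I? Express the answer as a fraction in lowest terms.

Row minima are -8 and -4, so General X's maximin is -4; column maxima are -2 and 0, so General Y's minimax is -2. These differ, so the equilibrium is in mixed strategies.
Let General X play I with probability p. General Y is indifferent when −2p − 4(1−p) = −8p, giving p = 2/5.

2/5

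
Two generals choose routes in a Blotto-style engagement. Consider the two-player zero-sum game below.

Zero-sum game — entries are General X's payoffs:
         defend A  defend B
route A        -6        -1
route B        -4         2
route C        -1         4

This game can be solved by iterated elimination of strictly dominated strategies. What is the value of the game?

Row route B is strictly dominated by row route C (-1>-4, 4>2); eliminate route B.
Row route A is strictly dominated by row route C (-1>-6, 4>-1); eliminate route A.
Column defend B is strictly dominated by defend A for General Y (-1<4); eliminate defend B.
Only (route C, defend A) remains, with payoff -1.

-1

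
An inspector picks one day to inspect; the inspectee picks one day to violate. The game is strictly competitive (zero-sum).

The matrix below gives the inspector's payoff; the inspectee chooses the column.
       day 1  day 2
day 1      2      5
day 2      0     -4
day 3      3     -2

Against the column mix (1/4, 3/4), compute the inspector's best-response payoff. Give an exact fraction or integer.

day 1: (2)·(1/4) + (5)·(3/4) = 17/4.
day 2: (0)·(1/4) + (-4)·(3/4) = -3.
day 3: (3)·(1/4) + (-2)·(3/4) = -3/4.
The best pure response is day 1 with expected payoff 17/4.

17/4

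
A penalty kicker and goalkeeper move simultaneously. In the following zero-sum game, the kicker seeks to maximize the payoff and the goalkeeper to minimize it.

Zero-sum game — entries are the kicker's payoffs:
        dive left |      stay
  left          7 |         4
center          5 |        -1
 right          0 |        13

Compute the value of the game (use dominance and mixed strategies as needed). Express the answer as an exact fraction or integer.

Row center is strictly dominated by row left, so the kicker never plays it.
The remaining 2×2 game on (left, right) × (dive left, stay) has no saddle point. Let the kicker play left with probability p; indifference gives 7p = 4p + 13(1−p), so p = 13/16.
Similarly the goalkeeper's optimal q on dive left is 9/16, and the value is 7·(9/16) + (4)·(7/16) = 91/16.

91/16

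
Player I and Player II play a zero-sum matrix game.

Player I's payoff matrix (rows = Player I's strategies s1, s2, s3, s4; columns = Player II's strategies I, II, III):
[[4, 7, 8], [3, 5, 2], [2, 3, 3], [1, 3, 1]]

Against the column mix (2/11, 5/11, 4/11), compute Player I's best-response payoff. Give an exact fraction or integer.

75/11

s1: (4)·(2/11) + (7)·(5/11) + (8)·(4/11) = 75/11.
s2: (3)·(2/11) + (5)·(5/11) + (2)·(4/11) = 39/11.
s3: (2)·(2/11) + (3)·(5/11) + (3)·(4/11) = 31/11.
s4: (1)·(2/11) + (3)·(5/11) + (1)·(4/11) = 21/11.
The best pure response is s1 with expected payoff 75/11.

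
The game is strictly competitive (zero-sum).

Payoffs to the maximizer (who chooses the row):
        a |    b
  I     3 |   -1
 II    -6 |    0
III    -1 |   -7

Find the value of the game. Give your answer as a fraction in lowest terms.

-3/5

Row III is strictly dominated by row I, so the maximizer never plays it.
The remaining 2×2 game on (I, II) × (a, b) has no saddle point. Let the maximizer play I with probability p; indifference gives 3p − 6(1−p) = −p, so p = 3/5.
Similarly the minimizer's optimal q on a is 1/10, and the value is 3·(1/10) + (-1)·(9/10) = -3/5.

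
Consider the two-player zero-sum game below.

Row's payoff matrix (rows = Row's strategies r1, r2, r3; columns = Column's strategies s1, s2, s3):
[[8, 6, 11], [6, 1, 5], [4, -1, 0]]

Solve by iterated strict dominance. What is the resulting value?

6

Column s1 is strictly dominated by s2 for Column (6<8, 1<6, -1<4); eliminate s1.
Column s3 is strictly dominated by s2 for Column (6<11, 1<5, -1<0); eliminate s3.
Row r3 is strictly dominated by row r1 (6>-1); eliminate r3.
Row r2 is strictly dominated by row r1 (6>1); eliminate r2.
Only (r1, s2) remains, with payoff 6.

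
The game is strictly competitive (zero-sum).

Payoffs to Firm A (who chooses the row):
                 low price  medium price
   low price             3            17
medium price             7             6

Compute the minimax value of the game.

101/15

Row minima are 3 and 6, so Firm A's maximin is 6; column maxima are 7 and 17, so Firm B's minimax is 7. These differ, so the equilibrium is in mixed strategies.
Let Firm A play low price with probability p. Firm B is indifferent when 3p + 7(1−p) = 17p + 6(1−p), giving p = 1/15.
Let Firm B play low price with probability q. Firm A is indifferent when 3q + 17(1−q) = 7q + 6(1−q), giving q = 11/15.
The value is 3·(11/15) + (17)·(4/15) = 101/15.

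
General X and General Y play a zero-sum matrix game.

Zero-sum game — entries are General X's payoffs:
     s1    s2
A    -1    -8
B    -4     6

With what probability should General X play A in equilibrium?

10/17

Row minima are -8 and -4, so General X's maximin is -4; column maxima are -1 and 6, so General Y's minimax is -1. These differ, so the equilibrium is in mixed strategies.
Let General X play A with probability p. General Y is indifferent when −p − 4(1−p) = −8p + 6(1−p), giving p = 10/17.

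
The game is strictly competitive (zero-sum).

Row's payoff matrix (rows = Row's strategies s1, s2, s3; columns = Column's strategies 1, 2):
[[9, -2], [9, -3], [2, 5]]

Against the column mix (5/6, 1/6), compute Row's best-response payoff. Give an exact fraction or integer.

43/6

s1: (9)·(5/6) + (-2)·(1/6) = 43/6.
s2: (9)·(5/6) + (-3)·(1/6) = 7.
s3: (2)·(5/6) + (5)·(1/6) = 5/2.
The best pure response is s1 with expected payoff 43/6.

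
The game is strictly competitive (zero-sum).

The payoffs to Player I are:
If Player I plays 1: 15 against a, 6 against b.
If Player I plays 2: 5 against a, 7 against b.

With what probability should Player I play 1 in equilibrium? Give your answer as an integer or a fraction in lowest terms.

Row minima are 6 and 5, so Player I's maximin is 6; column maxima are 15 and 7, so Player II's minimax is 7. These differ, so the equilibrium is in mixed strategies.
Let Player I play 1 with probability p. Player II is indifferent when 15p + 5(1−p) = 6p + 7(1−p), giving p = 2/11.

2/11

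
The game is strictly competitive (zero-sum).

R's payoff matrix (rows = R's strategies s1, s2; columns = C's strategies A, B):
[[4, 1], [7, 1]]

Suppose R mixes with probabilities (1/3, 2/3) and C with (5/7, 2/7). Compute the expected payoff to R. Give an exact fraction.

Against (5/7, 2/7), each row's expected payoff is s1: 22/7; s2: 37/7.
Taking the (1/3, 2/3)-weighted average: (1/3)·(22/7) + (2/3)·(37/7) = 32/7.

32/7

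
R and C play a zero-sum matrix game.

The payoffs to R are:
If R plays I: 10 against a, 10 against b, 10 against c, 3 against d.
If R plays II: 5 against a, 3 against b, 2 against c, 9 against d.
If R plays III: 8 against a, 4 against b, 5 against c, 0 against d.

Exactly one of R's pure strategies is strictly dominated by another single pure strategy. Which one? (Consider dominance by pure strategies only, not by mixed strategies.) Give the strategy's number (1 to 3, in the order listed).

3

Compare III with I: 10 > 8, 10 > 4, 10 > 5, 3 > 0.
So I strictly dominates III for R; III is strictly dominated.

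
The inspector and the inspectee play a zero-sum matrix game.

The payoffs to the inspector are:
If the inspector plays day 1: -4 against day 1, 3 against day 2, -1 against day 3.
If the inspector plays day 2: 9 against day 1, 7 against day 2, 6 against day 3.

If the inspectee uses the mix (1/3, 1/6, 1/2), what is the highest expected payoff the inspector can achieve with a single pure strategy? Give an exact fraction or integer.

day 1: (-4)·(1/3) + (3)·(1/6) + (-1)·(1/2) = -4/3.
day 2: (9)·(1/3) + (7)·(1/6) + (6)·(1/2) = 43/6.
The best pure response is day 2 with expected payoff 43/6.

43/6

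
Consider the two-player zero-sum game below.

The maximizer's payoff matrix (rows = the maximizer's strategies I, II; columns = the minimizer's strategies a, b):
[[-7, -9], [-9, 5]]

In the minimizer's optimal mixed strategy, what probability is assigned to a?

7/8

Row minima are -9 and -9, so the maximizer's maximin is -9; column maxima are -7 and 5, so the minimizer's minimax is -7. These differ, so the equilibrium is in mixed strategies.
Let the minimizer play a with probability q. The maximizer is indifferent when −7q − 9(1−q) = −9q + 5(1−q), giving q = 7/8.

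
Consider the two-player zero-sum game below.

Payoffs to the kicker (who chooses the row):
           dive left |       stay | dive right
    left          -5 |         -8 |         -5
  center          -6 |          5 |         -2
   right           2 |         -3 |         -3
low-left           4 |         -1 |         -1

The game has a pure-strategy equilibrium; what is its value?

-1

Row minima: -8, -6, -3, -1 → the kicker's maximin is -1.
Column maxima: 4, 5, -1 → the goalkeeper's minimax is -1.
They coincide at (low-left, dive right), so the value is -1.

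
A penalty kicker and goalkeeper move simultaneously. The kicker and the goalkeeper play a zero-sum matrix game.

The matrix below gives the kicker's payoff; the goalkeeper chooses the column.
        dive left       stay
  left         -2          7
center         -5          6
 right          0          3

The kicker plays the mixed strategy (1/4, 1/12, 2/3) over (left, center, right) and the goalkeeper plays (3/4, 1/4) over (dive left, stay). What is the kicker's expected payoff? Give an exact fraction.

Against (3/4, 1/4), each row's expected payoff is left: 1/4; center: -9/4; right: 3/4.
Taking the (1/4, 1/12, 2/3)-weighted average: (1/4)·(1/4) + (1/12)·(-9/4) + (2/3)·(3/4) = 3/8.

3/8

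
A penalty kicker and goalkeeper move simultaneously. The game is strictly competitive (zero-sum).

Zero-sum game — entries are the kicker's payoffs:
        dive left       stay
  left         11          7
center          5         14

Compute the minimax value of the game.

119/13

Row minima are 7 and 5, so the kicker's maximin is 7; column maxima are 11 and 14, so the goalkeeper's minimax is 11. These differ, so the equilibrium is in mixed strategies.
Let the kicker play left with probability p. The goalkeeper is indifferent when 11p + 5(1−p) = 7p + 14(1−p), giving p = 9/13.
Let the goalkeeper play dive left with probability q. The kicker is indifferent when 11q + 7(1−q) = 5q + 14(1−q), giving q = 7/13.
The value is 11·(7/13) + (7)·(6/13) = 119/13.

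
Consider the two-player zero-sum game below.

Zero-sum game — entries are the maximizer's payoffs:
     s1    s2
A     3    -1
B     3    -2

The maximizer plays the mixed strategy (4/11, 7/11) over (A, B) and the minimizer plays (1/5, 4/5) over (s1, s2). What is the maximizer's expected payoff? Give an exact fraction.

-39/55

Against (1/5, 4/5), each row's expected payoff is A: -1/5; B: -1.
Taking the (4/11, 7/11)-weighted average: (4/11)·(-1/5) + (7/11)·(-1) = -39/55.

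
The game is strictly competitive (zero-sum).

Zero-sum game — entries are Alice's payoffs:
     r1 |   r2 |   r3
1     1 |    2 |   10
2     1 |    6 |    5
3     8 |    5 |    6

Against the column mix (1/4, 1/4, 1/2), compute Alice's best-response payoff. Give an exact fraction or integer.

25/4

1: (1)·(1/4) + (2)·(1/4) + (10)·(1/2) = 23/4.
2: (1)·(1/4) + (6)·(1/4) + (5)·(1/2) = 17/4.
3: (8)·(1/4) + (5)·(1/4) + (6)·(1/2) = 25/4.
The best pure response is 3 with expected payoff 25/4.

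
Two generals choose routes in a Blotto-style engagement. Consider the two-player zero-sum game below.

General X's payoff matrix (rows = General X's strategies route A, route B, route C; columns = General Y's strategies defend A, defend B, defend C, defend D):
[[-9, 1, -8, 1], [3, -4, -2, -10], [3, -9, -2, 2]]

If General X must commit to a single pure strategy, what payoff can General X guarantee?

The worst-case payoff for each row is route A: -9, route B: -10, route C: -9.
The best of these is -9.

-9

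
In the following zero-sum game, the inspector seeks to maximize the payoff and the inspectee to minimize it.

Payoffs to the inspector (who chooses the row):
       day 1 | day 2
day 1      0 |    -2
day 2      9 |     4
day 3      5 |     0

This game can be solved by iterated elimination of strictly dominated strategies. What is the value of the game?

4

Column day 1 is strictly dominated by day 2 for the inspectee (-2<0, 4<9, 0<5); eliminate day 1.
Row day 1 is strictly dominated by row day 2 (4>-2); eliminate day 1.
Row day 3 is strictly dominated by row day 2 (4>0); eliminate day 3.
Only (day 2, day 2) remains, with payoff 4.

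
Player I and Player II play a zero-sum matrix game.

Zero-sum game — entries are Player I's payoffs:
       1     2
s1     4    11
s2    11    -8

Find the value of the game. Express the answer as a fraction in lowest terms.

Row minima are 4 and -8, so Player I's maximin is 4; column maxima are 11 and 11, so Player II's minimax is 11. These differ, so the equilibrium is in mixed strategies.
Let Player I play s1 with probability p. Player II is indifferent when 4p + 11(1−p) = 11p − 8(1−p), giving p = 19/26.
Let Player II play 1 with probability q. Player I is indifferent when 4q + 11(1−q) = 11q − 8(1−q), giving q = 19/26.
The value is 4·(19/26) + (11)·(7/26) = 153/26.

153/26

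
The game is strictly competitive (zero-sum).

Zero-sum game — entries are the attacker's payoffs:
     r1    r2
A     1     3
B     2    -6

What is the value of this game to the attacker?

Row minima are 1 and -6, so the attacker's maximin is 1; column maxima are 2 and 3, so the defender's minimax is 2. These differ, so the equilibrium is in mixed strategies.
Let the attacker play A with probability p. The defender is indifferent when p + 2(1−p) = 3p − 6(1−p), giving p = 4/5.
Let the defender play r1 with probability q. The attacker is indifferent when q + 3(1−q) = 2q − 6(1−q), giving q = 9/10.
The value is 1·(9/10) + (3)·(1/10) = 6/5.

6/5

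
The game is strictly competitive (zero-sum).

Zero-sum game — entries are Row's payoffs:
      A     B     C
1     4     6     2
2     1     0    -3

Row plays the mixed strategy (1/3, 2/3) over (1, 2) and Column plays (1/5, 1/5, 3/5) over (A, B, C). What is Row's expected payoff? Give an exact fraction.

Against (1/5, 1/5, 3/5), each row's expected payoff is 1: 16/5; 2: -8/5.
Taking the (1/3, 2/3)-weighted average: (1/3)·(16/5) + (2/3)·(-8/5) = 0.

0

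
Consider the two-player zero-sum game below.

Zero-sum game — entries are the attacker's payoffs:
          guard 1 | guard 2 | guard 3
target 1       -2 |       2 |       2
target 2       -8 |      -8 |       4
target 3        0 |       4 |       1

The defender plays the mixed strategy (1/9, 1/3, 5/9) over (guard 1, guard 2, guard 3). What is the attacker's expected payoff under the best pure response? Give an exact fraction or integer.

target 1: (-2)·(1/9) + (2)·(1/3) + (2)·(5/9) = 14/9.
target 2: (-8)·(1/9) + (-8)·(1/3) + (4)·(5/9) = -4/3.
target 3: (0)·(1/9) + (4)·(1/3) + (1)·(5/9) = 17/9.
The best pure response is target 3 with expected payoff 17/9.

17/9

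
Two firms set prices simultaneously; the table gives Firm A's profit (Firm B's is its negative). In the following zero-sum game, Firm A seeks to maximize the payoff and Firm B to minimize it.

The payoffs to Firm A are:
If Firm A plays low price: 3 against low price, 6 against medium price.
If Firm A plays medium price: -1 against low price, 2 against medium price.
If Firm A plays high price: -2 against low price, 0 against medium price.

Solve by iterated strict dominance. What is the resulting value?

Column medium price is strictly dominated by low price for Firm B (3<6, -1<2, -2<0); eliminate medium price.
Row high price is strictly dominated by row low price (3>-2); eliminate high price.
Row medium price is strictly dominated by row low price (3>-1); eliminate medium price.
Only (low price, low price) remains, with payoff 3.

3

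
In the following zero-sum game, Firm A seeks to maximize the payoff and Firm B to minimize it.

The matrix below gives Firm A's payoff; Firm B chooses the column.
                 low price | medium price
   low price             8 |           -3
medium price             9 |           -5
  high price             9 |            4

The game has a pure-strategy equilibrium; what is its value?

Row minima: -3, -5, 4 → Firm A's maximin is 4.
Column maxima: 9, 4 → Firm B's minimax is 4.
They coincide at (high price, medium price), so the value is 4.

4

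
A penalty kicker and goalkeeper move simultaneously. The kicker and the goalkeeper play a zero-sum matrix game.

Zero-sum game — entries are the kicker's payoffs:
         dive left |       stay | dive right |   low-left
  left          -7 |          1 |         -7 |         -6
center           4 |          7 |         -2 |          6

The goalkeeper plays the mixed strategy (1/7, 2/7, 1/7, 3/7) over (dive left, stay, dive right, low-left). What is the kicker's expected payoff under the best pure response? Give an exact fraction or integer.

left: (-7)·(1/7) + (1)·(2/7) + (-7)·(1/7) + (-6)·(3/7) = -30/7.
center: (4)·(1/7) + (7)·(2/7) + (-2)·(1/7) + (6)·(3/7) = 34/7.
The best pure response is center with expected payoff 34/7.

34/7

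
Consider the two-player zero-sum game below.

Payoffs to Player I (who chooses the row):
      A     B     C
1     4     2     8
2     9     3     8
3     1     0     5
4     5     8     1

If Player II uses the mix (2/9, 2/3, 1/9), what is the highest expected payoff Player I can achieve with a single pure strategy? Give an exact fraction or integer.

1: (4)·(2/9) + (2)·(2/3) + (8)·(1/9) = 28/9.
2: (9)·(2/9) + (3)·(2/3) + (8)·(1/9) = 44/9.
3: (1)·(2/9) + (0)·(2/3) + (5)·(1/9) = 7/9.
4: (5)·(2/9) + (8)·(2/3) + (1)·(1/9) = 59/9.
The best pure response is 4 with expected payoff 59/9.

59/9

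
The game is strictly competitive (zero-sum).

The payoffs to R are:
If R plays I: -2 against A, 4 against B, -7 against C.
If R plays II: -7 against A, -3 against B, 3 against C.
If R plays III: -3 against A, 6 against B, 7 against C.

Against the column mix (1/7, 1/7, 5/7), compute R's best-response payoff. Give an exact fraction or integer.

I: (-2)·(1/7) + (4)·(1/7) + (-7)·(5/7) = -33/7.
II: (-7)·(1/7) + (-3)·(1/7) + (3)·(5/7) = 5/7.
III: (-3)·(1/7) + (6)·(1/7) + (7)·(5/7) = 38/7.
The best pure response is III with expected payoff 38/7.

38/7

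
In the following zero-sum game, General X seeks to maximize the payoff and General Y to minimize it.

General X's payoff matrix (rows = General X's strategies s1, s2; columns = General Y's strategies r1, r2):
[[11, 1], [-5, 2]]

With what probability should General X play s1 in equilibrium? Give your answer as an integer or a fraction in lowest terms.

7/17

Row minima are 1 and -5, so General X's maximin is 1; column maxima are 11 and 2, so General Y's minimax is 2. These differ, so the equilibrium is in mixed strategies.
Let General X play s1 with probability p. General Y is indifferent when 11p − 5(1−p) = p + 2(1−p), giving p = 7/17.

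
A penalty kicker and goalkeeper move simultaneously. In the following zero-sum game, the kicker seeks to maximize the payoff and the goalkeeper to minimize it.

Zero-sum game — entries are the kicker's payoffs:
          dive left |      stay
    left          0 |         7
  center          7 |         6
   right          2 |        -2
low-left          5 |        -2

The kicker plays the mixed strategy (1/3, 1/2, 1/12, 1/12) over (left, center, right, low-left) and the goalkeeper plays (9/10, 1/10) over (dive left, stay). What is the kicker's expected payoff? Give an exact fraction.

Against (9/10, 1/10), each row's expected payoff is left: 7/10; center: 69/10; right: 8/5; low-left: 43/10.
Taking the (1/3, 1/2, 1/12, 1/12)-weighted average: (1/3)·(7/10) + (1/2)·(69/10) + (1/12)·(8/5) + (1/12)·(43/10) = 167/40.

167/40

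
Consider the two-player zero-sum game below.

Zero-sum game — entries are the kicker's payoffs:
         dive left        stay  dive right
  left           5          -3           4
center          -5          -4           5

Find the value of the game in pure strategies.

-3

Row minima: -3, -5 → the kicker's maximin is -3.
Column maxima: 5, -3, 5 → the goalkeeper's minimax is -3.
They coincide at (left, stay), so the value is -3.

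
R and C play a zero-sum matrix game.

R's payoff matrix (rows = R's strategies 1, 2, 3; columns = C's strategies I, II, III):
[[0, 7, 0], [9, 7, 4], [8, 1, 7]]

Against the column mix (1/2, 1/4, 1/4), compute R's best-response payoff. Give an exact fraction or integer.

29/4

1: (0)·(1/2) + (7)·(1/4) + (0)·(1/4) = 7/4.
2: (9)·(1/2) + (7)·(1/4) + (4)·(1/4) = 29/4.
3: (8)·(1/2) + (1)·(1/4) + (7)·(1/4) = 6.
The best pure response is 2 with expected payoff 29/4.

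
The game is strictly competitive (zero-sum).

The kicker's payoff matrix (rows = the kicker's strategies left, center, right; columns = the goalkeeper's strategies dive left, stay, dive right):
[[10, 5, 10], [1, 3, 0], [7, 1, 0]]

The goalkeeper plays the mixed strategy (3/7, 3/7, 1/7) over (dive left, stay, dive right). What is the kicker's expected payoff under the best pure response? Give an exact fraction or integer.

left: (10)·(3/7) + (5)·(3/7) + (10)·(1/7) = 55/7.
center: (1)·(3/7) + (3)·(3/7) + (0)·(1/7) = 12/7.
right: (7)·(3/7) + (1)·(3/7) + (0)·(1/7) = 24/7.
The best pure response is left with expected payoff 55/7.

55/7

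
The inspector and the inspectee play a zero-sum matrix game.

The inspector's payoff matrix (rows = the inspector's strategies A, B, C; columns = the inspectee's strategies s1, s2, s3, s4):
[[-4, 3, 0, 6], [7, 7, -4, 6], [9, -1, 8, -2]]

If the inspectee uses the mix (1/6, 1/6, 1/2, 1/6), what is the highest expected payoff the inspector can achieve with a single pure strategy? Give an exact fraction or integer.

5

A: (-4)·(1/6) + (3)·(1/6) + (0)·(1/2) + (6)·(1/6) = 5/6.
B: (7)·(1/6) + (7)·(1/6) + (-4)·(1/2) + (6)·(1/6) = 4/3.
C: (9)·(1/6) + (-1)·(1/6) + (8)·(1/2) + (-2)·(1/6) = 5.
The best pure response is C with expected payoff 5.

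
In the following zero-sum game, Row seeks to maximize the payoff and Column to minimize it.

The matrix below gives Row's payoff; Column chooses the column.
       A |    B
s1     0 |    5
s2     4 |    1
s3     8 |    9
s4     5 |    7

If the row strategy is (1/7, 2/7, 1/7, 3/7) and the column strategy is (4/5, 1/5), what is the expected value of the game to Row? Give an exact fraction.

Against (4/5, 1/5), each row's expected payoff is s1: 1; s2: 17/5; s3: 41/5; s4: 27/5.
Taking the (1/7, 2/7, 1/7, 3/7)-weighted average: (1/7)·(1) + (2/7)·(17/5) + (1/7)·(41/5) + (3/7)·(27/5) = 23/5.

23/5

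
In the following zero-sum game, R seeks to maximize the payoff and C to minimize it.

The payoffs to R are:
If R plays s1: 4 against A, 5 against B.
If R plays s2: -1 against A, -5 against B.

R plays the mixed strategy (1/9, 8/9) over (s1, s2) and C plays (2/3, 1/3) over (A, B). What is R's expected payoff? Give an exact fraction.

-43/27

Against (2/3, 1/3), each row's expected payoff is s1: 13/3; s2: -7/3.
Taking the (1/9, 8/9)-weighted average: (1/9)·(13/3) + (8/9)·(-7/3) = -43/27.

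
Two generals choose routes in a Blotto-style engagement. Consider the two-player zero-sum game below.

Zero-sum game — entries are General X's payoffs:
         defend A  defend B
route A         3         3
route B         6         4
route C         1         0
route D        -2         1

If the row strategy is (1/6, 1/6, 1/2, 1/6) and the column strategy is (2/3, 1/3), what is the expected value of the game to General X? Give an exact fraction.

Against (2/3, 1/3), each row's expected payoff is route A: 3; route B: 16/3; route C: 2/3; route D: -1.
Taking the (1/6, 1/6, 1/2, 1/6)-weighted average: (1/6)·(3) + (1/6)·(16/3) + (1/2)·(2/3) + (1/6)·(-1) = 14/9.

14/9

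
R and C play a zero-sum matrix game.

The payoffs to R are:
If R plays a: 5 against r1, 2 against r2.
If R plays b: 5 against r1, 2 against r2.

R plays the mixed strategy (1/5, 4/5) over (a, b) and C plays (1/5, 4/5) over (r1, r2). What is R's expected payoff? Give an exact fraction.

Against (1/5, 4/5), each row's expected payoff is a: 13/5; b: 13/5.
Taking the (1/5, 4/5)-weighted average: (1/5)·(13/5) + (4/5)·(13/5) = 13/5.

13/5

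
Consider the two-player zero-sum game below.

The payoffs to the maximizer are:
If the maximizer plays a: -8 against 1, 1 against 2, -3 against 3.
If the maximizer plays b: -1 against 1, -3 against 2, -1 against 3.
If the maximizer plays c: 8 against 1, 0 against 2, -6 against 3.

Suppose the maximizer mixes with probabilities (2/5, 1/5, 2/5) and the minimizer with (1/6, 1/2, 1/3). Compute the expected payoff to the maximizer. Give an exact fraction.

Against (1/6, 1/2, 1/3), each row's expected payoff is a: -11/6; b: -2; c: -2/3.
Taking the (2/5, 1/5, 2/5)-weighted average: (2/5)·(-11/6) + (1/5)·(-2) + (2/5)·(-2/3) = -7/5.

-7/5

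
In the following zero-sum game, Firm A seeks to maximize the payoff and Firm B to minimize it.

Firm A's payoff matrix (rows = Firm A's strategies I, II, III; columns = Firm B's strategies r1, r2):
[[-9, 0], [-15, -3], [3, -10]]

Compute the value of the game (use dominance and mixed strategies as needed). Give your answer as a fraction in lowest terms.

Row II is strictly dominated by row I, so Firm A never plays it.
The remaining 2×2 game on (I, III) × (r1, r2) has no saddle point. Let Firm A play I with probability p; indifference gives −9p + 3(1−p) = −10(1−p), so p = 13/22.
Similarly Firm B's optimal q on r1 is 5/11, and the value is -9·(5/11) + (0)·(6/11) = -45/11.

-45/11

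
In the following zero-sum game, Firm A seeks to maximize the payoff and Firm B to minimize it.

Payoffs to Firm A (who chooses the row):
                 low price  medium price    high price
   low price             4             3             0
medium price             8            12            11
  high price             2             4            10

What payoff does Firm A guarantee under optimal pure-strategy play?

Row minima: 0, 8, 2 → Firm A's maximin is 8.
Column maxima: 8, 12, 11 → Firm B's minimax is 8.
They coincide at (medium price, low price), so the value is 8.

8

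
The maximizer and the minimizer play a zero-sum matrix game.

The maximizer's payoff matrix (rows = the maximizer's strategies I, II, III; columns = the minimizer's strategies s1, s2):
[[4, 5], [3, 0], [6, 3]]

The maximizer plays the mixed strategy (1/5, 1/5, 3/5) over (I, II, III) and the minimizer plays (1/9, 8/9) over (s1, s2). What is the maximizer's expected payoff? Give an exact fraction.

137/45

Against (1/9, 8/9), each row's expected payoff is I: 44/9; II: 1/3; III: 10/3.
Taking the (1/5, 1/5, 3/5)-weighted average: (1/5)·(44/9) + (1/5)·(1/3) + (3/5)·(10/3) = 137/45.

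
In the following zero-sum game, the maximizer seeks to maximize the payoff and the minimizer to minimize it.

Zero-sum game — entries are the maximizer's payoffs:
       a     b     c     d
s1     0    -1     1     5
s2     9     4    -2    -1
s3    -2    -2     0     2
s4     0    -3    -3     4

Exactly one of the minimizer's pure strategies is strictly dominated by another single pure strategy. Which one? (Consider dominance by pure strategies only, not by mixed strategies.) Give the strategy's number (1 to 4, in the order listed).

4

The minimizer prefers columns that give the maximizer less. Compare d with c: 1 < 5, -2 < -1, 0 < 2, -3 < 4.
So c strictly dominates d for the minimizer; d is strictly dominated.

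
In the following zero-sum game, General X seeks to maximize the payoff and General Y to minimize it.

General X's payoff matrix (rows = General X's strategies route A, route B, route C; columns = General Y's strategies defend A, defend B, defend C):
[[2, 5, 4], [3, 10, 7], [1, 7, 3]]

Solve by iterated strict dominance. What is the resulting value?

3

Row route C is strictly dominated by row route B (3>1, 10>7, 7>3); eliminate route C.
Column defend B is strictly dominated by defend A for General Y (2<5, 3<10); eliminate defend B.
Row route A is strictly dominated by row route B (3>2, 7>4); eliminate route A.
Column defend C is strictly dominated by defend A for General Y (3<7); eliminate defend C.
Only (route B, defend A) remains, with payoff 3.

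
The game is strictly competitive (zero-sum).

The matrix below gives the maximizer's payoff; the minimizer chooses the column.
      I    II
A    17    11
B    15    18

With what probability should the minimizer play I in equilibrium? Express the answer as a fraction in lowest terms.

7/9

Row minima are 11 and 15, so the maximizer's maximin is 15; column maxima are 17 and 18, so the minimizer's minimax is 17. These differ, so the equilibrium is in mixed strategies.
Let the minimizer play I with probability q. The maximizer is indifferent when 17q + 11(1−q) = 15q + 18(1−q), giving q = 7/9.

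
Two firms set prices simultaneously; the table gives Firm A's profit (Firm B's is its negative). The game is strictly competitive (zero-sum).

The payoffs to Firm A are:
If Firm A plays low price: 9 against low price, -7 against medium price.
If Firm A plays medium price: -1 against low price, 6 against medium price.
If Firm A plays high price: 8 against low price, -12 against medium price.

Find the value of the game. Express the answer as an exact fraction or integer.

47/23

Row high price is strictly dominated by row low price, so Firm A never plays it.
The remaining 2×2 game on (low price, medium price) × (low price, medium price) has no saddle point. Let Firm A play low price with probability p; indifference gives 9p − (1−p) = −7p + 6(1−p), so p = 7/23.
Similarly Firm B's optimal q on low price is 13/23, and the value is 9·(13/23) + (-7)·(10/23) = 47/23.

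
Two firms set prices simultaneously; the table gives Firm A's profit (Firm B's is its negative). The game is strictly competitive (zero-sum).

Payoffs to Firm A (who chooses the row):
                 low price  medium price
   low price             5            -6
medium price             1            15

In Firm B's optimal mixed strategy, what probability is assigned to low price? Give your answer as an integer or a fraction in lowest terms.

Row minima are -6 and 1, so Firm A's maximin is 1; column maxima are 5 and 15, so Firm B's minimax is 5. These differ, so the equilibrium is in mixed strategies.
Let Firm B play low price with probability q. Firm A is indifferent when 5q − 6(1−q) = q + 15(1−q), giving q = 21/25.

21/25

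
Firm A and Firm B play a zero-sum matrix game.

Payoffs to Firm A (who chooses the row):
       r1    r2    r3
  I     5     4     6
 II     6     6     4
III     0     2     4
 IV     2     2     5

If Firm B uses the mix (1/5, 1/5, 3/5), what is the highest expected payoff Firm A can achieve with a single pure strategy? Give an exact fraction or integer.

27/5

I: (5)·(1/5) + (4)·(1/5) + (6)·(3/5) = 27/5.
II: (6)·(1/5) + (6)·(1/5) + (4)·(3/5) = 24/5.
III: (0)·(1/5) + (2)·(1/5) + (4)·(3/5) = 14/5.
IV: (2)·(1/5) + (2)·(1/5) + (5)·(3/5) = 19/5.
The best pure response is I with expected payoff 27/5.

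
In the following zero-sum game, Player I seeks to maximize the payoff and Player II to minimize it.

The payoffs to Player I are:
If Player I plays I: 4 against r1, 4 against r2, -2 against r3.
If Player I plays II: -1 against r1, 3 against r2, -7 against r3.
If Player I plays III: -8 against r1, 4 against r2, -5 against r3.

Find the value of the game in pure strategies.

-2

Row minima: -2, -7, -8 → Player I's maximin is -2.
Column maxima: 4, 4, -2 → Player II's minimax is -2.
They coincide at (I, r3), so the value is -2.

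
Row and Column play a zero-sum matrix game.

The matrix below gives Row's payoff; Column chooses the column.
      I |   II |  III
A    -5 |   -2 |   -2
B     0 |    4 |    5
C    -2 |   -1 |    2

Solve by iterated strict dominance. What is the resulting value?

0

Column II is strictly dominated by I for Column (-5<-2, 0<4, -2<-1); eliminate II.
Row C is strictly dominated by row B (0>-2, 5>2); eliminate C.
Row A is strictly dominated by row B (0>-5, 5>-2); eliminate A.
Column III is strictly dominated by I for Column (0<5); eliminate III.
Only (B, I) remains, with payoff 0.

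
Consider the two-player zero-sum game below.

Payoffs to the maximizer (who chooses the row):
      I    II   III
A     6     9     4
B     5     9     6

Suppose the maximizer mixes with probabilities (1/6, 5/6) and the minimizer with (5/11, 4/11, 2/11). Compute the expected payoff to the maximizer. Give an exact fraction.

Against (5/11, 4/11, 2/11), each row's expected payoff is A: 74/11; B: 73/11.
Taking the (1/6, 5/6)-weighted average: (1/6)·(74/11) + (5/6)·(73/11) = 439/66.

439/66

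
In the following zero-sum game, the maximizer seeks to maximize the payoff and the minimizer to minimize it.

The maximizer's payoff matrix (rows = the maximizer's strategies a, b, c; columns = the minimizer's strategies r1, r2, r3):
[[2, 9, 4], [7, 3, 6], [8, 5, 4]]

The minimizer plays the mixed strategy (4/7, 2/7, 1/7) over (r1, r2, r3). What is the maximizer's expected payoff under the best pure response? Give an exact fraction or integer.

a: (2)·(4/7) + (9)·(2/7) + (4)·(1/7) = 30/7.
b: (7)·(4/7) + (3)·(2/7) + (6)·(1/7) = 40/7.
c: (8)·(4/7) + (5)·(2/7) + (4)·(1/7) = 46/7.
The best pure response is c with expected payoff 46/7.

46/7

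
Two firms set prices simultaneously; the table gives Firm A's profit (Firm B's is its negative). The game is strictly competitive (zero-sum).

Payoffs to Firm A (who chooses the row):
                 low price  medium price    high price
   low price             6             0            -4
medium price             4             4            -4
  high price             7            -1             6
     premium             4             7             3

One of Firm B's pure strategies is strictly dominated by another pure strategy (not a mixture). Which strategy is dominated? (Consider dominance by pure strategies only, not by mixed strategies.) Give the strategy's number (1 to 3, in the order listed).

1

Firm B prefers columns that give Firm A less. Compare low price with high price: -4 < 6, -4 < 4, 6 < 7, 3 < 4.
So high price strictly dominates low price for Firm B; low price is strictly dominated.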